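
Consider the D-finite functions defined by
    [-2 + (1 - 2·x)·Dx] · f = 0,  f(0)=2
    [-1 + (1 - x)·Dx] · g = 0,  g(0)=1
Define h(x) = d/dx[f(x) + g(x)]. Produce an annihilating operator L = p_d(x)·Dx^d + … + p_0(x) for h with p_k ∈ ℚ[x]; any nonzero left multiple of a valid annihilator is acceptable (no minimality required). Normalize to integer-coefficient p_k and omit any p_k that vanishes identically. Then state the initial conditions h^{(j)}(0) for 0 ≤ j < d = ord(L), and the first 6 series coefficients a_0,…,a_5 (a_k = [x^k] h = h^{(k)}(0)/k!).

L = 12 + (-9 + 12·x)·Dx + (1 - 3·x + 2·x^2)·Dx^2  (order 2).
h: a_k = 5, 18, 51, 132, 325, 774, …
ICs: h(0) = 5, h′(0) = 18.

f: a_k = 2, 4, 8, 16, 32, 64, …
g: a_k = 1, 1, 1, 1, 1, 1, …
Sum ⇒ L₀ = lclm(L_f,L_g) in ℚ(x)⟨Dx⟩.
h=h₀': d/dx-closure on L₀ ⇒ L.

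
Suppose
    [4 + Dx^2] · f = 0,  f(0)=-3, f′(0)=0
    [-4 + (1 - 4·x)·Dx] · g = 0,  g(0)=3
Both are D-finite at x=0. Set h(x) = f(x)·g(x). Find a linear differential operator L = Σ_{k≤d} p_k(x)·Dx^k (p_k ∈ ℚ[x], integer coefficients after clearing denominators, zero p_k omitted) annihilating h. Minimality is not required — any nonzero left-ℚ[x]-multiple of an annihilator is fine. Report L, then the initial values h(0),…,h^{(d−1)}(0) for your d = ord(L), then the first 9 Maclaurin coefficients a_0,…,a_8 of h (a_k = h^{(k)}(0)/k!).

f: a_k = -3, 0, 6, 0, -2, 0, 4/15, 0, -2/105, …
g: a_k = 3, 12, 48, 192, 768, 3072, 12288, 49152, 196608, …
f·g: L₀ = L_f ⊗_s L_g, ord ≤ 2·1.
L = (-4 + 16·x) + 8·Dx + (-1 + 4·x)·Dx^2  (order 2).
h: a_k = -9, -36, -126, -504, -2022, -8088, -161756/5, -647024/5, -18116674/35, …
ICs: h(0) = -9, h′(0) = -36.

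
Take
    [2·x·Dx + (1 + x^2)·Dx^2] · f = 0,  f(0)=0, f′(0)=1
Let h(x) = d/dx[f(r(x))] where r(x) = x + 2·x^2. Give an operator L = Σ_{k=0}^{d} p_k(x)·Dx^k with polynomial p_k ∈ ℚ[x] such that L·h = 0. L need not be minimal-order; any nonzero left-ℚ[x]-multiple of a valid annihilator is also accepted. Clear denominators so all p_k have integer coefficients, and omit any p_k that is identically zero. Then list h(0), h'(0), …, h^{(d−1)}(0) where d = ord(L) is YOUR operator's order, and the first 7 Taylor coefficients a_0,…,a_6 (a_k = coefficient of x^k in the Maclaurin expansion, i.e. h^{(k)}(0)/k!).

L = (-4 + 2·x + 16·x^2 + 48·x^3 + 48·x^4) + (1 + 4·x + x^2 + 8·x^3 + 20·x^4 + 16·x^5)·Dx  (order 1).
h: a_k = 1, 4, -1, -8, -19, -4, 55, …
ICs: h(0) = 1.

f: a_k = 0, 1, 0, -1/3, 0, 1/5, 0, …
f∘r: x↦r, Dx↦Dx/r' in L_f ⇒ L₀.
h₀' ⇒ L via d/dx closure of L₀.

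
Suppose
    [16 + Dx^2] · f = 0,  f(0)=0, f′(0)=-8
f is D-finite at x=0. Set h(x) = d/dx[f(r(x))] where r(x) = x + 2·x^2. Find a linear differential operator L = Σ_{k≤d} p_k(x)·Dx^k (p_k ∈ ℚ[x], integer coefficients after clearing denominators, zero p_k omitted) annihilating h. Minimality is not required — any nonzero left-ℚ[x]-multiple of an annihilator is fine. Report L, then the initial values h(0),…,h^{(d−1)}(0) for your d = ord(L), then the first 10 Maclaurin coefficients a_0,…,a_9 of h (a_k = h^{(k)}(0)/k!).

f: a_k = 0, -8, 0, 64/3, 0, -256/15, 0, 2048/315, 0, -4096/2835, …
h₀=f(r): pull back L_f along r ⇒ L₀.
h=h₀': d/dx-closure on L₀ ⇒ L.
L = (64 + 256·x + 1536·x^2 + 4096·x^3 + 4096·x^4) + (-12 - 48·x)·Dx + (1 + 8·x + 16·x^2)·Dx^2  (order 2).
h: a_k = -8, -32, 64, 512, 3584/3, 0, -212992/45, -458752/45, -2326528/315, 262144/21, …
ICs: h(0) = -8, h′(0) = -32.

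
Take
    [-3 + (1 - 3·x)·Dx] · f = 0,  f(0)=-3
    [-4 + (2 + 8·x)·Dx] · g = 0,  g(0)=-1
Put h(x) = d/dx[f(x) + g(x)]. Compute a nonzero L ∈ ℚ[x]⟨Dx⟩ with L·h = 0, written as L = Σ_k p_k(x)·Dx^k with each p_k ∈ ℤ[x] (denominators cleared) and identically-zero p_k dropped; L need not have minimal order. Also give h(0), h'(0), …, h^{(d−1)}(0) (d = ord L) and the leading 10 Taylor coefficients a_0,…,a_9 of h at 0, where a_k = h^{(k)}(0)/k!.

f: a_k = -3, -9, -27, -81, -243, -729, -2187, -6561, -19683, -59049, …
g: a_k = -1, -2, 2, -4, 10, -28, 84, -264, 858, -2860, …
Weyl lclm of L_f,L_g ⇒ L₀ (ord ≤ 2).
h₀' ⇒ L via d/dx closure of L₀.
L = (-90 - 108·x) + (-21 - 252·x - 378·x^2)·Dx + (4 + 13·x - 39·x^2 - 108·x^3)·Dx^2  (order 2).
h: a_k = -11, -50, -255, -932, -3785, -12618, -47775, -150600, -557181, -1674230, …
ICs: h(0) = -11, h′(0) = -50.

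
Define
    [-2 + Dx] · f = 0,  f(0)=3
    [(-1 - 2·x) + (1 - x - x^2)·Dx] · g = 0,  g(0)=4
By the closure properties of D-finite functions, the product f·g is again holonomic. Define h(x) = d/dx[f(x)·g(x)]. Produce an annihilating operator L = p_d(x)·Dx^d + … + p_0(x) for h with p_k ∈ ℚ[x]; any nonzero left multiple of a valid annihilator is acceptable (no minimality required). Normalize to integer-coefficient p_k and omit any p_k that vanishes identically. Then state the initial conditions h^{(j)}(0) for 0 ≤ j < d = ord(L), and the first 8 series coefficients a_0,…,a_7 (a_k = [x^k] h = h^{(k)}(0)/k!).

L = (12 + 2·x - 10·x^2 + 4·x^4) + (-3 + 3·x + 5·x^2 - 2·x^3 - 2·x^4)·Dx  (order 1).
h: a_k = 36, 144, 372, 816, 1656, 16088/5, 30372/5, 393152/35, …
ICs: h(0) = 36.

f: a_k = 3, 6, 6, 4, 2, 4/5, 4/15, 8/105, …
g: a_k = 4, 4, 8, 12, 20, 32, 52, 84, …
Sym-product of L_f,L_g gives L₀ (≤ ord 1).
h₀' ⇒ L via d/dx closure of L₀.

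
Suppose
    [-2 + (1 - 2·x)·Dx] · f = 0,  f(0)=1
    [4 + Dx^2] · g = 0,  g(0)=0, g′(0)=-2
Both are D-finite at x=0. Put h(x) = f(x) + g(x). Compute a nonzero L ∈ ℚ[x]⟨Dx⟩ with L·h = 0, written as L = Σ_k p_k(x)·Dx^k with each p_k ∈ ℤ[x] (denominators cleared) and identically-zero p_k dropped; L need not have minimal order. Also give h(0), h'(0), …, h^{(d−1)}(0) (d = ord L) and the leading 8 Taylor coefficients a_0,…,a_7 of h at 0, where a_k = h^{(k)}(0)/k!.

f: a_k = 1, 2, 4, 8, 16, 32, 64, 128, …
g: a_k = 0, -2, 0, 4/3, 0, -4/15, 0, 8/315, …
h₀=f+g: left-lcm gives L₀, ord ≤ 3.
L = (56 - 32·x + 32·x^2) + (-12 + 40·x - 48·x^2 + 32·x^3)·Dx + (14 - 8·x + 8·x^2)·Dx^2 + (-3 + 10·x - 12·x^2 + 8·x^3)·Dx^3  (order 3).
h: a_k = 1, 0, 4, 28/3, 16, 476/15, 64, 40328/315, …
ICs: h(0) = 1, h′(0) = 0, h′′(0) = 8.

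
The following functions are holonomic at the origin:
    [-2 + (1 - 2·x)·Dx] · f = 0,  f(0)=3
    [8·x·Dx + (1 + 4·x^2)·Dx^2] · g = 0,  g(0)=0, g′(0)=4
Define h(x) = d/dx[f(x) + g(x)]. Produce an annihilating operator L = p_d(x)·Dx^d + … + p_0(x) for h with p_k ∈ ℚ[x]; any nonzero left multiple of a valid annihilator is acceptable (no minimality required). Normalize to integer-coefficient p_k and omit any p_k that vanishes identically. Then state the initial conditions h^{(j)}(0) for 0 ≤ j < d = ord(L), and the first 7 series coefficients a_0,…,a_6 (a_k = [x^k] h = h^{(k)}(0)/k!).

L = (-8 + 64·x + 96·x^2) + (8 - 8·x + 32·x^2 + 96·x^3)·Dx + (-1 + 16·x^4)·Dx^2  (order 2).
h: a_k = 10, 24, 56, 192, 544, 1152, 2432, …
ICs: h(0) = 10, h′(0) = 24.

f: a_k = 3, 6, 12, 24, 48, 96, 192, …
g: a_k = 0, 4, 0, -16/3, 0, 64/5, 0, …
Sum ⇒ L₀ = lclm(L_f,L_g) in ℚ(x)⟨Dx⟩.
Differentiate: ansatz ord ≤ ord L₀ ⇒ L.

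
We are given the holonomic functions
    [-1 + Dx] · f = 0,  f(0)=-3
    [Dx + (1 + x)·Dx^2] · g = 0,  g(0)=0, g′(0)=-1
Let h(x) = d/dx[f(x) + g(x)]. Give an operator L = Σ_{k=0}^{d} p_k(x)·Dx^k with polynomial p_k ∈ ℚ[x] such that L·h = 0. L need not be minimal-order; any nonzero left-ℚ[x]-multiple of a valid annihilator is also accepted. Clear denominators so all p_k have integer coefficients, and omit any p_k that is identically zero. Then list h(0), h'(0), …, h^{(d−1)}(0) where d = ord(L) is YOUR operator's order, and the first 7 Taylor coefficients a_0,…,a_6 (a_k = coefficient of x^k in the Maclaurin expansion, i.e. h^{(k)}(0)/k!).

f: a_k = -3, -3, -3/2, -1/2, -1/8, -1/40, -1/240, …
g: a_k = 0, -1, 1/2, -1/3, 1/4, -1/5, 1/6, …
Weyl lclm of L_f,L_g ⇒ L₀ (ord ≤ 3).
Derive L from L₀ (diff closure).
L = (-3 - x) + (1 - 2·x - x^2)·Dx + (2 + 3·x + x^2)·Dx^2  (order 2).
h: a_k = -4, -2, -5/2, 1/2, -9/8, 39/40, -241/240, …
ICs: h(0) = -4, h′(0) = -2.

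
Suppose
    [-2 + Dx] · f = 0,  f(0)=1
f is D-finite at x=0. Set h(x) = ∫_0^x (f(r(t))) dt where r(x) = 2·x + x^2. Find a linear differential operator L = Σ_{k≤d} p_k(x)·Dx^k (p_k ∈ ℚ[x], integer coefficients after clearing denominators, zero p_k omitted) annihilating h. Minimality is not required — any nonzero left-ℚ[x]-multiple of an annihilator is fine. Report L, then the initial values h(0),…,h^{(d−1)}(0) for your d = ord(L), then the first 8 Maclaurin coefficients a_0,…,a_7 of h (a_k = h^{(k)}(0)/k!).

f: a_k = 1, 2, 2, 4/3, 2/3, 4/15, 4/45, 8/315, …
Change of var in L_f (x↦r) gives L₀.
h=∫h₀ ⇒ L = L₀·Dx.
L = (-4 - 4·x)·Dx + Dx^2  (order 2).
h: a_k = 0, 1, 2, 10/3, 14/3, 86/15, 284/45, 1996/315, …
ICs: h(0) = 0, h′(0) = 1.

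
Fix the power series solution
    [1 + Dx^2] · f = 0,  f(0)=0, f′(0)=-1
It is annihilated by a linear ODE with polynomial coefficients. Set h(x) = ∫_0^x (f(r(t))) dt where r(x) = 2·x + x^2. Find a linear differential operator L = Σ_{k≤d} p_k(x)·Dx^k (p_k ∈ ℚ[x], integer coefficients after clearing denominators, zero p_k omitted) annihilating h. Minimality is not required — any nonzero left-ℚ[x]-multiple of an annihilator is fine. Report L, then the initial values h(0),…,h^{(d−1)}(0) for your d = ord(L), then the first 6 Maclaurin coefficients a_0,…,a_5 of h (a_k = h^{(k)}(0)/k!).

L = (4 + 12·x + 12·x^2 + 4·x^3)·Dx - Dx^2 + (1 + x)·Dx^3  (order 3).
h: a_k = 0, 0, -1, -1/3, 1/3, 2/5, …
ICs: h(0) = 0, h′(0) = 0, h′′(0) = -2.

f: a_k = 0, -1, 0, 1/6, 0, -1/120, …
h₀=f(r): pull back L_f along r ⇒ L₀.
Integrate: L := L₀·Dx.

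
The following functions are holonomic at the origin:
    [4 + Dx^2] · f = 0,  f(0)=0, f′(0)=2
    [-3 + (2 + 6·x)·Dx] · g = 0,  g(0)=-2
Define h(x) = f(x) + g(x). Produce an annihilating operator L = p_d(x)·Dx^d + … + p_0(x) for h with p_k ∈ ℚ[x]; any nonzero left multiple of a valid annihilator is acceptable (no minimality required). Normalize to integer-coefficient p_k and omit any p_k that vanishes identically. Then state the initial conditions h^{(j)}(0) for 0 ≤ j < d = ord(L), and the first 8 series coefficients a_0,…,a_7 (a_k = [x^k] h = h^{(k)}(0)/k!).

L = (-516 - 1152·x - 1728·x^2) + (56 + 936·x + 3456·x^2 + 3456·x^3)·Dx + (-129 - 288·x - 432·x^2)·Dx^2 + (14 + 234·x + 864·x^2 + 864·x^3)·Dx^3  (order 3).
h: a_k = -2, -1, 9/4, -113/24, 405/64, -25003/1920, 15309/512, -22742057/322560, …
ICs: h(0) = -2, h′(0) = -1, h′′(0) = 9/2.

f: a_k = 0, 2, 0, -4/3, 0, 4/15, 0, -8/315, …
g: a_k = -2, -3, 9/4, -27/8, 405/64, -1701/128, 15309/512, -72171/1024, …
Weyl lclm of L_f,L_g ⇒ L₀ (ord ≤ 3).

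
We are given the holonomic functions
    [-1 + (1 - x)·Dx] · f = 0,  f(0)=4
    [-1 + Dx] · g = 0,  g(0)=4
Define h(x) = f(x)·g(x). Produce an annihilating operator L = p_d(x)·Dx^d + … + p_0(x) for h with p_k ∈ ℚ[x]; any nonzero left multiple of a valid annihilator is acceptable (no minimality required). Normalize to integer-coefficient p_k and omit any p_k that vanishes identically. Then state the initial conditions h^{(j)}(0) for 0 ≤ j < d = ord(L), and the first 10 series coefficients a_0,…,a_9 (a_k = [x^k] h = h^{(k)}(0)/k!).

f: a_k = 4, 4, 4, 4, 4, 4, 4, 4, 4, 4, …
g: a_k = 4, 4, 2, 2/3, 1/6, 1/30, 1/180, 1/1260, 1/10080, 1/90720, …
Product ⇒ symmetric product L₀, ord ≤ 1.
L = (2 - x) + (-1 + x)·Dx  (order 1).
h: a_k = 16, 32, 40, 128/3, 130/3, 652/15, 1957/45, 2740/63, 109601/2520, 98641/2268, …
ICs: h(0) = 16.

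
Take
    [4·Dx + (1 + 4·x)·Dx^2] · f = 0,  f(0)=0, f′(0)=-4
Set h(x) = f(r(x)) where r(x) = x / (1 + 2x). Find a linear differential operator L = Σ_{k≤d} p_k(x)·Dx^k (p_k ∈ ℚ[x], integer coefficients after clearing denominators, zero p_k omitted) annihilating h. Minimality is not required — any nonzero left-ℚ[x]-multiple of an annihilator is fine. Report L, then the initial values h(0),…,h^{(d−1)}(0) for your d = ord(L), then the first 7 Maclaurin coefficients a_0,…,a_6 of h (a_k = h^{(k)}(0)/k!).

f: a_k = 0, -4, 8, -64/3, 64, -1024/5, 2048/3, …
Change of var in L_f (x↦r) gives L₀.
L = (8 + 24·x)·Dx + (1 + 8·x + 12·x^2)·Dx^2  (order 2).
h: a_k = 0, -4, 16, -208/3, 320, -7744/5, 23296/3, …
ICs: h(0) = 0, h′(0) = -4.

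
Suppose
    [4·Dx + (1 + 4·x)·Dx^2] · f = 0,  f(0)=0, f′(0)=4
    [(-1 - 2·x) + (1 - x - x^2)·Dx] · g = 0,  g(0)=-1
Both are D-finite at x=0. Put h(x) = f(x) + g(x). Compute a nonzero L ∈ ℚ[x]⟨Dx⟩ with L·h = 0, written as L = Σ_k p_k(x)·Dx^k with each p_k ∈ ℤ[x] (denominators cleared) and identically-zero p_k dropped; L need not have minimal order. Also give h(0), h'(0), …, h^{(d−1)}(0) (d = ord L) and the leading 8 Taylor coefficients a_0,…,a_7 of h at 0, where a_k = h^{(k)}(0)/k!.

L = (-100 - 272·x - 392·x^2 - 144·x^3 - 96·x^4)·Dx + (7 - 96·x - 434·x^2 - 540·x^3 - 304·x^4 - 160·x^5)·Dx^2 + (4 + 25·x + 28·x^2 - 46·x^3 - 73·x^4 - 76·x^5 - 32·x^6)·Dx^3  (order 3).
h: a_k = -1, 3, -10, 55/3, -69, 984/5, -2087/3, 16237/7, …
ICs: h(0) = -1, h′(0) = 3, h′′(0) = -20.

f: a_k = 0, 4, -8, 64/3, -64, 1024/5, -2048/3, 16384/7, …
g: a_k = -1, -1, -2, -3, -5, -8, -13, -21, …
Weyl lclm of L_f,L_g ⇒ L₀ (ord ≤ 3).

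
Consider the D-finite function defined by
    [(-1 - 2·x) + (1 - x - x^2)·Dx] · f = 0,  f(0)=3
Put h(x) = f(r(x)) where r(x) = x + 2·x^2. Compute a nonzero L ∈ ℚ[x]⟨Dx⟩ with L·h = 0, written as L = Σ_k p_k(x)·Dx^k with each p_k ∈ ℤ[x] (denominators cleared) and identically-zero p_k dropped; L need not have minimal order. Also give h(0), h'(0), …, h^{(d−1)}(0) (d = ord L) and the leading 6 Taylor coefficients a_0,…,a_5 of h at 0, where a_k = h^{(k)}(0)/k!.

L = (1 + 6·x + 12·x^2 + 16·x^3) + (-1 + x + 3·x^2 + 4·x^3 + 4·x^4)·Dx  (order 1).
h: a_k = 3, 3, 12, 33, 93, 252, …
ICs: h(0) = 3.

f: a_k = 3, 3, 6, 9, 15, 24, …
h₀=f(r): pull back L_f along r ⇒ L₀.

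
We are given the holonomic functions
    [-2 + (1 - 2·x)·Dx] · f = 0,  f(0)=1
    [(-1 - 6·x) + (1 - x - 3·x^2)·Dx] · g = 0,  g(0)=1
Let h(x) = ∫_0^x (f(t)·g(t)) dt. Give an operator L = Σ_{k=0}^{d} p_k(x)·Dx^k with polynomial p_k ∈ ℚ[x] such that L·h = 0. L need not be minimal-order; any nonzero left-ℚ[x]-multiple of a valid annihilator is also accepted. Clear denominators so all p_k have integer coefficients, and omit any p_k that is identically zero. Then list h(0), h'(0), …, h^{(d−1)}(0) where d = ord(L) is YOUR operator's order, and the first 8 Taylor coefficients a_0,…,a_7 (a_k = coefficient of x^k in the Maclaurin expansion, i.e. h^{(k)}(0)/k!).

f: a_k = 1, 2, 4, 8, 16, 32, 64, 128, …
g: a_k = 1, 1, 4, 7, 19, 40, 97, 217, …
L₀ := L_f ⊗_s L_g (sym. prod.), ord ≤ 1.
h=∫h₀ ⇒ L = L₀·Dx.
L = (-3 - 2·x + 18·x^2)·Dx + (1 - 3·x - x^2 + 6·x^3)·Dx^2  (order 2).
h: a_k = 0, 1, 3/2, 10/3, 27/4, 73/5, 31, 67, …
ICs: h(0) = 0, h′(0) = 1.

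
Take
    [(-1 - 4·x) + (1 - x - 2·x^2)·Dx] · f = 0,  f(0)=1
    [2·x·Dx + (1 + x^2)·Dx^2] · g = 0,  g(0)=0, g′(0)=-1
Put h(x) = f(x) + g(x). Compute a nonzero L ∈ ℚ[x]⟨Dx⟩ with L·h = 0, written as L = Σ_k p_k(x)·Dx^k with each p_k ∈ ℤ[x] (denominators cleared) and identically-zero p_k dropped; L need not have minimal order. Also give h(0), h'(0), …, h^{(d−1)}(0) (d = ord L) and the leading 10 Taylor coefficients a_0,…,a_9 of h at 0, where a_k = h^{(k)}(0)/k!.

f: a_k = 1, 1, 3, 5, 11, 21, 43, 85, 171, 341, …
g: a_k = 0, -1, 0, 1/3, 0, -1/5, 0, 1/7, 0, -1/9, …
Weyl lclm of L_f,L_g ⇒ L₀ (ord ≤ 3).
L = (-6 + 24·x + 162·x^2 + 240·x^3 + 384·x^4 + 48·x^6)·Dx + (16 + 74·x + 88·x^2 + 226·x^3 + 212·x^4 + 304·x^5 + 12·x^6 + 48·x^7)·Dx^2 + (-3 - 4·x - 8·x^2 + 28·x^3 + 27·x^4 + 36·x^5 + 40·x^6 + 4·x^7 + 8·x^8)·Dx^3  (order 3).
h: a_k = 1, 0, 3, 16/3, 11, 104/5, 43, 596/7, 171, 3068/9, …
ICs: h(0) = 1, h′(0) = 0, h′′(0) = 6.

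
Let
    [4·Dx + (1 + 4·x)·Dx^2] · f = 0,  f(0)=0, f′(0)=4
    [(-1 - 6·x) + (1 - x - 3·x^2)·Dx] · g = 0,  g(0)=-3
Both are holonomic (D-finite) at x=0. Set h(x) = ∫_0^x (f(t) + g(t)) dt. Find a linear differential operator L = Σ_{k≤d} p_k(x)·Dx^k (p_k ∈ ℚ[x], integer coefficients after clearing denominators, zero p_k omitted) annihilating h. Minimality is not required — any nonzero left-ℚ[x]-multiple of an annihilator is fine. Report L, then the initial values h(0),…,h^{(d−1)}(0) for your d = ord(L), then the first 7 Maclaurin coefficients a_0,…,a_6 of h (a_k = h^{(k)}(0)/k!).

f: a_k = 0, 4, -8, 64/3, -64, 1024/5, -2048/3, …
g: a_k = -3, -3, -12, -21, -57, -120, -291, …
Sum ⇒ L₀ = lclm(L_f,L_g) in ℚ(x)⟨Dx⟩.
Integrate: L := L₀·Dx.
L = (-212 - 1072·x - 3144·x^2 - 2160·x^3 - 2592·x^4)·Dx^2 + (-5 - 248·x - 1922·x^2 - 4308·x^3 - 4464·x^4 - 4320·x^5)·Dx^3 + (6 + 53·x + 108·x^2 - 110·x^3 - 519·x^4 - 1044·x^5 - 864·x^6)·Dx^4  (order 4).
h: a_k = 0, -3, 1/2, -20/3, 1/12, -121/5, 212/15, …
ICs: h(0) = 0, h′(0) = -3, h′′(0) = 1, h′′′(0) = -40.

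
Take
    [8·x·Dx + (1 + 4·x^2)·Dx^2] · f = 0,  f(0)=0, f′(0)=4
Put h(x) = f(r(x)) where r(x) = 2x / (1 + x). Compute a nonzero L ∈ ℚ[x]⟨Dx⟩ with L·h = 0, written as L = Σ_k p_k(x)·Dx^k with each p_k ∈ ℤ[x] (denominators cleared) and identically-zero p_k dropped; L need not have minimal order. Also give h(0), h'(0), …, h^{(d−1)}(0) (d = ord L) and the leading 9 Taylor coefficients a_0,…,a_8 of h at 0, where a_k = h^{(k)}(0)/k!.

L = (2 + 34·x)·Dx + (1 + 2·x + 17·x^2)·Dx^2  (order 2).
h: a_k = 0, 8, -8, -104/3, 120, 808/5, -4888/3, 5816/7, 19320, …
ICs: h(0) = 0, h′(0) = 8.

f: a_k = 0, 4, 0, -16/3, 0, 64/5, 0, -256/7, 0, …
f∘r: x↦r, Dx↦Dx/r' in L_f ⇒ L₀.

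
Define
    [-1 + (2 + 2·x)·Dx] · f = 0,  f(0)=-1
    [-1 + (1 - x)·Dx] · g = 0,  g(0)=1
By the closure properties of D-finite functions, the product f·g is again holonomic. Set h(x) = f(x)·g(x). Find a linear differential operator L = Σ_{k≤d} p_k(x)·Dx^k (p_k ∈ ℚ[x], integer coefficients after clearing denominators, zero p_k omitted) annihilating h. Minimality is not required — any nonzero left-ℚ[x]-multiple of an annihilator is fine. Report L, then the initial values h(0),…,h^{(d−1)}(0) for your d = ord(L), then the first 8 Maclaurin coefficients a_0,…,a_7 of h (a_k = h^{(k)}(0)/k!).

L = (3 + x) + (-2 + 2·x^2)·Dx  (order 1).
h: a_k = -1, -3/2, -11/8, -23/16, -179/128, -365/256, -1439/1024, -2911/2048, …
ICs: h(0) = -1.

f: a_k = -1, -1/2, 1/8, -1/16, 5/128, -7/256, 21/1024, -33/2048, …
g: a_k = 1, 1, 1, 1, 1, 1, 1, 1, …
Sym-product of L_f,L_g gives L₀ (≤ ord 1).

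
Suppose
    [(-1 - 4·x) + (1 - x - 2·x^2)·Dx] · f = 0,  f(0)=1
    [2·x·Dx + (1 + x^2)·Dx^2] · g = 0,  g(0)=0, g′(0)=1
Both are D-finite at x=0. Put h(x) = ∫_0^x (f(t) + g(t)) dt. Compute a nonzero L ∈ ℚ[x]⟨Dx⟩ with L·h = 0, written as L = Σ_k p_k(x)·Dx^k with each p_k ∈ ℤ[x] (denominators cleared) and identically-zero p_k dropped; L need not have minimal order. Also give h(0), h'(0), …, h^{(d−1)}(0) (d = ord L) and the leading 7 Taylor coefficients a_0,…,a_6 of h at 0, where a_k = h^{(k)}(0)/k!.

L = (-6 + 24·x + 162·x^2 + 240·x^3 + 384·x^4 + 48·x^6)·Dx^2 + (16 + 74·x + 88·x^2 + 226·x^3 + 212·x^4 + 304·x^5 + 12·x^6 + 48·x^7)·Dx^3 + (-3 - 4·x - 8·x^2 + 28·x^3 + 27·x^4 + 36·x^5 + 40·x^6 + 4·x^7 + 8·x^8)·Dx^4  (order 4).
h: a_k = 0, 1, 1, 1, 7/6, 11/5, 53/15, …
ICs: h(0) = 0, h′(0) = 1, h′′(0) = 2, h′′′(0) = 6.

f: a_k = 1, 1, 3, 5, 11, 21, 43, …
g: a_k = 0, 1, 0, -1/3, 0, 1/5, 0, …
L₀ := lclm(L_f,L_g); ord L₀ ≤ 1+2.
h=∫h₀ ⇒ L = L₀·Dx.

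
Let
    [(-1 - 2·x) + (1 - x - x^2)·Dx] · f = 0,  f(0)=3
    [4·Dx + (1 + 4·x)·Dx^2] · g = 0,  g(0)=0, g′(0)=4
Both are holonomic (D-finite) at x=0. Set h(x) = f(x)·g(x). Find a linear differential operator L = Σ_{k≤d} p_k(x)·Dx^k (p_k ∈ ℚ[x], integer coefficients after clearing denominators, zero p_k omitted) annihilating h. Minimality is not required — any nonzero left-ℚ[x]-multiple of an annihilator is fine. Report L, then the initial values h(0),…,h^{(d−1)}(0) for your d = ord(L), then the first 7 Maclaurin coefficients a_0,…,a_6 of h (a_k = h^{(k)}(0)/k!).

L = (6 + 16·x) + (-2 + 16·x + 20·x^2)·Dx + (-1 - 3·x + 5·x^2 + 4·x^3)·Dx^2  (order 2).
h: a_k = 0, 12, -12, 64, -140, 2692/5, -8248/5, …
ICs: h(0) = 0, h′(0) = 12.

f: a_k = 3, 3, 6, 9, 15, 24, 39, …
g: a_k = 0, 4, -8, 64/3, -64, 1024/5, -2048/3, …
Product ⇒ symmetric product L₀, ord ≤ 2.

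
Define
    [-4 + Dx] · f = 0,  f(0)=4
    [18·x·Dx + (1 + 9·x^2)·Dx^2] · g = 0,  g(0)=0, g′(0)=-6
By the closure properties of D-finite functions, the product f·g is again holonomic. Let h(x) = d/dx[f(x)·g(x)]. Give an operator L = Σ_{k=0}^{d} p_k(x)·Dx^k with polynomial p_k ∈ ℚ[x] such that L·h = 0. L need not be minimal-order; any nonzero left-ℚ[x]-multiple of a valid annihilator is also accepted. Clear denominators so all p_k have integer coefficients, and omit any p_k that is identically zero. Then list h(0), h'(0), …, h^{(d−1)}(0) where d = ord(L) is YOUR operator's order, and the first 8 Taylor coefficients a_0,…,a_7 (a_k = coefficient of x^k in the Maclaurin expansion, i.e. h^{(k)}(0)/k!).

f: a_k = 4, 16, 32, 128/3, 128/3, 512/15, 1024/45, 4096/315, …
g: a_k = 0, -6, 0, 18, 0, -486/5, 0, 4374/7, …
L₀ := L_f ⊗_s L_g (sym. prod.), ord ≤ 2.
Differentiate: ansatz ord ≤ ord L₀ ⇒ L.
L = (-4 - 288·x + 1548·x^2 - 2592·x^3 + 2592·x^4) + (-7 + 108·x - 531·x^2 + 972·x^3 - 1296·x^4)·Dx + (2 - 9·x + 36·x^2 - 81·x^3 + 162·x^4)·Dx^2  (order 2).
h: a_k = -24, -192, -360, 128, -344, -5952, 2152/15, 5364992/105, …
ICs: h(0) = -24, h′(0) = -192.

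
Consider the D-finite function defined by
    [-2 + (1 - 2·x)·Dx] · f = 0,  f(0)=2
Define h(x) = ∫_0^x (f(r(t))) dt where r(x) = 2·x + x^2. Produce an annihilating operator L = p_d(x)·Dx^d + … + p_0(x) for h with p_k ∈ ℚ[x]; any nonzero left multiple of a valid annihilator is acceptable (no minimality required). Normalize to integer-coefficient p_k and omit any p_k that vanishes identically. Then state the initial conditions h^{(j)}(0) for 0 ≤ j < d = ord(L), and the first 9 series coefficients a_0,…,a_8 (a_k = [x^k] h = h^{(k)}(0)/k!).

f: a_k = 2, 4, 8, 16, 32, 64, 128, 256, 512, …
f∘r: x↦r, Dx↦Dx/r' in L_f ⇒ L₀.
∫: right-multiply L₀ by Dx.
L = (4 + 4·x)·Dx + (-1 + 4·x + 2·x^2)·Dx^2  (order 2).
h: a_k = 0, 2, 4, 12, 40, 712/5, 528, 14096/7, 7840, …
ICs: h(0) = 0, h′(0) = 2.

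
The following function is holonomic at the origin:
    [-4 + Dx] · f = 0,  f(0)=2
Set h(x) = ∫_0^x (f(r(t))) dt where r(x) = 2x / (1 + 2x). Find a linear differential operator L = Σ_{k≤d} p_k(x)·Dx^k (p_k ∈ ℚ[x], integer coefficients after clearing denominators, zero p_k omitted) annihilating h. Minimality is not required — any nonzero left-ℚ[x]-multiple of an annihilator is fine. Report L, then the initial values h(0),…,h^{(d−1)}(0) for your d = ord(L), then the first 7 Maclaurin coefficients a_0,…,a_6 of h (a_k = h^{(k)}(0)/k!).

f: a_k = 2, 8, 16, 64/3, 64/3, 256/15, 512/45, …
f∘r: x↦r, Dx↦Dx/r' in L_f ⇒ L₀.
∫: right-multiply L₀ by Dx.
L = -8·Dx + (1 + 4·x + 4·x^2)·Dx^2  (order 2).
h: a_k = 0, 2, 8, 32/3, -16/3, -128/15, 896/45, …
ICs: h(0) = 0, h′(0) = 2.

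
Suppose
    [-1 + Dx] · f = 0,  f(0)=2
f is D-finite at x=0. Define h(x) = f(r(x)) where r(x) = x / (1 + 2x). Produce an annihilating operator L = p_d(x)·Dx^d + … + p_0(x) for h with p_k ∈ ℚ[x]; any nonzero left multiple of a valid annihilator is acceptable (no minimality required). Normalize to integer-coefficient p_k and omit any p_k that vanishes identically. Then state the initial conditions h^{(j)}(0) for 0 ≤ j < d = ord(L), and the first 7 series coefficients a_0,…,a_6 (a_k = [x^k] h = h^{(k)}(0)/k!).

f: a_k = 2, 2, 1, 1/3, 1/12, 1/60, 1/360, …
h₀=f(r): pull back L_f along r ⇒ L₀.
L = -1 + (1 + 4·x + 4·x^2)·Dx  (order 1).
h: a_k = 2, 2, -3, 13/3, -71/12, 147/20, -2699/360, …
ICs: h(0) = 2.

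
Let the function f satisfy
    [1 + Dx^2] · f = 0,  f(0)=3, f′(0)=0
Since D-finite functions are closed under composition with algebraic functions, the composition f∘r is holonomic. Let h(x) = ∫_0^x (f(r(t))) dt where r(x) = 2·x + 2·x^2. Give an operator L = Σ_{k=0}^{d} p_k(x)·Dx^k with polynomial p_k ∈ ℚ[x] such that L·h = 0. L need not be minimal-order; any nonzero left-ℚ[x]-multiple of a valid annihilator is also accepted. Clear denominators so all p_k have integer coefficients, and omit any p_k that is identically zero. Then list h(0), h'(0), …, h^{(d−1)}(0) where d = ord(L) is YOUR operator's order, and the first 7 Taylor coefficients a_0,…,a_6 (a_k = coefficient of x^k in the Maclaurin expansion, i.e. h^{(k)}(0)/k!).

L = (4 + 24·x + 48·x^2 + 32·x^3)·Dx - 2·Dx^2 + (1 + 2·x)·Dx^3  (order 3).
h: a_k = 0, 3, 0, -2, -3, -4/5, 4/3, …
ICs: h(0) = 0, h′(0) = 3, h′′(0) = 0.

f: a_k = 3, 0, -3/2, 0, 1/8, 0, -1/240, …
L₀ from L_f via x↦r, Dx↦r'^{-1}Dx.
Integrate: L := L₀·Dx.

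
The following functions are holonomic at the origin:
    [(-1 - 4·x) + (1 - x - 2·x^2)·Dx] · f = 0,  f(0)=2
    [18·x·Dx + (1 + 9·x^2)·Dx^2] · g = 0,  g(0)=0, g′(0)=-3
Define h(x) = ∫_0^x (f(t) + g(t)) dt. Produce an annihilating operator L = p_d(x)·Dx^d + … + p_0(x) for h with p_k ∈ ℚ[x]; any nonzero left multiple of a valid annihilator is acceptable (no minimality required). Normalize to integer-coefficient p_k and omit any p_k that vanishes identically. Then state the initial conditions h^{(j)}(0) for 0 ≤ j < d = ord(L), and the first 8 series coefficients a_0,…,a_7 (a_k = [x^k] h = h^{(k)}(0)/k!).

f: a_k = 2, 2, 6, 10, 22, 42, 86, 170, …
g: a_k = 0, -3, 0, 9, 0, -243/5, 0, 2187/7, …
Sum ⇒ L₀ = lclm(L_f,L_g) in ℚ(x)⟨Dx⟩.
h=∫₀ˣh₀: take L = L₀·Dx.
L = (-18 + 72·x + 918·x^2 + 1872·x^3 + 4608·x^4 + 1296·x^6)·Dx^2 + (8 + 30·x + 278·x^3 + 1788·x^4 + 3216·x^5 + 324·x^6 + 1296·x^7)·Dx^3 + (-1 - 4·x - 24·x^2 - 4·x^3 - 103·x^4 + 300·x^5 + 312·x^6 + 108·x^7 + 216·x^8)·Dx^4  (order 4).
h: a_k = 0, 2, -1/2, 2, 19/4, 22/5, -11/10, 86/7, …
ICs: h(0) = 0, h′(0) = 2, h′′(0) = -1, h′′′(0) = 12.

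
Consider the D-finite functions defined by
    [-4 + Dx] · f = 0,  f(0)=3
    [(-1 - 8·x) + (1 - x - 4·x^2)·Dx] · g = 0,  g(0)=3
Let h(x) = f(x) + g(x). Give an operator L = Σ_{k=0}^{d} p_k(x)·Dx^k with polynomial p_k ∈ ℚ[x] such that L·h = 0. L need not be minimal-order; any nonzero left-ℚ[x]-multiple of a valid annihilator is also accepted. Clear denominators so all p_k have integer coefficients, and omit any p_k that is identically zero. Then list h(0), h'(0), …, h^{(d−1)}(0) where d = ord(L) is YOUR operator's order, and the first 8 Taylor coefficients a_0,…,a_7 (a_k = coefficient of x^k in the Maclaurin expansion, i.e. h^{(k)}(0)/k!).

L = (24 - 16·x + 576·x^2 + 512·x^3) + (6 - 56·x - 208·x^2 + 128·x^3 + 256·x^4)·Dx + (-3 + 15·x + 16·x^2 - 64·x^3 - 64·x^4)·Dx^2  (order 2).
h: a_k = 6, 15, 39, 59, 119, 1103/5, 8401/15, 139939/105, …
ICs: h(0) = 6, h′(0) = 15.

f: a_k = 3, 12, 24, 32, 32, 128/5, 256/15, 1024/105, …
g: a_k = 3, 3, 15, 27, 87, 195, 543, 1323, …
Sum ⇒ L₀ = lclm(L_f,L_g) in ℚ(x)⟨Dx⟩.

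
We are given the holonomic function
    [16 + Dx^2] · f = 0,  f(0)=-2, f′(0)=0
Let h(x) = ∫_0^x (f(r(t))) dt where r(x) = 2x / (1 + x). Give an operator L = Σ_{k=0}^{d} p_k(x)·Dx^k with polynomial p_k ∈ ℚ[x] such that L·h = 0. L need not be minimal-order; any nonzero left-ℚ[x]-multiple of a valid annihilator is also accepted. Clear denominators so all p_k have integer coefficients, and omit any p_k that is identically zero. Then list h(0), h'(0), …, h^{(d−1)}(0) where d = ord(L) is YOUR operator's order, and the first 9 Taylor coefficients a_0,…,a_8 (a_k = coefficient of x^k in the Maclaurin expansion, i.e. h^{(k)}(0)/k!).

f: a_k = -2, 0, 16, 0, -64/3, 0, 512/45, 0, -1024/315, …
Substitute x→r, Dx→(1/r')Dx; clear ⇒ L₀.
h=∫h₀ ⇒ L = L₀·Dx.
L = 64·Dx + (2 + 6·x + 6·x^2 + 2·x^3)·Dx^2 + (1 + 4·x + 6·x^2 + 4·x^3 + x^4)·Dx^3  (order 3).
h: a_k = 0, -2, 0, 64/3, -32, -448/15, 1664/9, -106432/315, 1296/5, …
ICs: h(0) = 0, h′(0) = -2, h′′(0) = 0.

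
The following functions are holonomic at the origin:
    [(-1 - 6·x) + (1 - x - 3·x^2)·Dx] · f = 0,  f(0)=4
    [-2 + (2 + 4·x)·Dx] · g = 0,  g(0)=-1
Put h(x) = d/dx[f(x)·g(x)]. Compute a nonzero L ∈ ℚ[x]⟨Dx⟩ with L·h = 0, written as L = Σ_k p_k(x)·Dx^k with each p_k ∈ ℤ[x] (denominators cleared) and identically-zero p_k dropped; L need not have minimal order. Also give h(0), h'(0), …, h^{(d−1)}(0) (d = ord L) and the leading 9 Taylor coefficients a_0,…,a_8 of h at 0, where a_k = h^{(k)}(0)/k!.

L = (9 + 66·x + 165·x^2 + 210·x^3 + 135·x^4) + (-2 - 9·x - 6·x^2 + 38·x^3 + 87·x^4 + 54·x^5)·Dx  (order 1).
h: a_k = -8, -36, -132, -382, -1155, -6147/2, -16989/2, -87579/4, -921555/16, …
ICs: h(0) = -8.

f: a_k = 4, 4, 16, 28, 76, 160, 388, 868, 2032, …
g: a_k = -1, -1, 1/2, -1/2, 5/8, -7/8, 21/16, -33/16, 429/128, …
Sym-product of L_f,L_g gives L₀ (≤ ord 1).
Differentiate: ansatz ord ≤ ord L₀ ⇒ L.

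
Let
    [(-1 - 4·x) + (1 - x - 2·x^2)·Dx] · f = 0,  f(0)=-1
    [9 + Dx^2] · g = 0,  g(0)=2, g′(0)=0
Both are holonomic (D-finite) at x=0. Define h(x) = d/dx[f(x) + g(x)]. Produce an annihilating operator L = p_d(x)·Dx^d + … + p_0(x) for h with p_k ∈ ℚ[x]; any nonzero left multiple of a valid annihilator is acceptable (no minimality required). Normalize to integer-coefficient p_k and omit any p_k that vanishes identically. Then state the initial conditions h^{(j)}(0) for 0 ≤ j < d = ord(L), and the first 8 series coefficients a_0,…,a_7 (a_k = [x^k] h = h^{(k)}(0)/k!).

L = (954 + 3600·x + 8154·x^2 + 4140·x^3 + 5760·x^4 + 3888·x^5 + 2592·x^6) + (-117 - 369·x + 585·x^2 + 747·x^3 + 90·x^4 + 828·x^5 + 1512·x^6 + 864·x^7)·Dx + (106 + 400·x + 906·x^2 + 460·x^3 + 640·x^4 + 432·x^5 + 288·x^6)·Dx^2 + (-13 - 41·x + 65·x^2 + 83·x^3 + 10·x^4 + 92·x^5 + 168·x^6 + 96·x^7)·Dx^3  (order 3).
h: a_k = -1, -24, -15, -17, -105, -5403/20, -595, -382311/280, …
ICs: h(0) = -1, h′(0) = -24, h′′(0) = -30.

f: a_k = -1, -1, -3, -5, -11, -21, -43, -85, …
g: a_k = 2, 0, -9, 0, 27/4, 0, -81/40, 0, …
Sum ⇒ L₀ = lclm(L_f,L_g) in ℚ(x)⟨Dx⟩.
h=h₀': d/dx-closure on L₀ ⇒ L.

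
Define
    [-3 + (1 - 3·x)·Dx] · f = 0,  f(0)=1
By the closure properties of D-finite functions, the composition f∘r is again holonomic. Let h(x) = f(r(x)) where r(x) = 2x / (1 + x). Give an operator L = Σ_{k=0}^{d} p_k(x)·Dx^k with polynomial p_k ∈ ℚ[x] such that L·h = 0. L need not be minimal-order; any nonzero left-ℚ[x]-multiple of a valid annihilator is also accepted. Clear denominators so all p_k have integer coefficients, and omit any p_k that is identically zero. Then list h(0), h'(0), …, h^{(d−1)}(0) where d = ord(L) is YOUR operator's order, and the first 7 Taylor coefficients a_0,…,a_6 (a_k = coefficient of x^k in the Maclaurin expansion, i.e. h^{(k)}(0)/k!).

L = 6 + (-1 + 4·x + 5·x^2)·Dx  (order 1).
h: a_k = 1, 6, 30, 150, 750, 3750, 18750, …
ICs: h(0) = 1.

f: a_k = 1, 3, 9, 27, 81, 243, 729, …
h₀=f(r): pull back L_f along r ⇒ L₀.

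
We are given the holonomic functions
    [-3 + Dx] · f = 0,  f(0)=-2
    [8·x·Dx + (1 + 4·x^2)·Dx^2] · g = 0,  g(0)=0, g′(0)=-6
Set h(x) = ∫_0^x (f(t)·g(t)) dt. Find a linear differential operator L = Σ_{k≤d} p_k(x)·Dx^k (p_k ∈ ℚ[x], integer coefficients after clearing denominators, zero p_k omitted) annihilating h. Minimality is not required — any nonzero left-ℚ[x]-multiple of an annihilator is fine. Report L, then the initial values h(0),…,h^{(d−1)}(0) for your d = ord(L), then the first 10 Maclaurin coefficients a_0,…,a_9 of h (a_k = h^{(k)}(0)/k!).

L = (9 - 24·x + 36·x^2)·Dx + (-6 + 8·x - 24·x^2)·Dx^2 + (1 + 4·x^2)·Dx^3  (order 3).
h: a_k = 0, 0, 6, 12, 19/2, 6/5, 23/20, 135/14, 2973/1120, -571/28, …
ICs: h(0) = 0, h′(0) = 0, h′′(0) = 12.

f: a_k = -2, -6, -9, -9, -27/4, -81/20, -81/40, -243/280, -729/2240, -243/2240, …
g: a_k = 0, -6, 0, 8, 0, -96/5, 0, 384/7, 0, -512/3, …
Sym-product of L_f,L_g gives L₀ (≤ ord 2).
Integrate: L := L₀·Dx.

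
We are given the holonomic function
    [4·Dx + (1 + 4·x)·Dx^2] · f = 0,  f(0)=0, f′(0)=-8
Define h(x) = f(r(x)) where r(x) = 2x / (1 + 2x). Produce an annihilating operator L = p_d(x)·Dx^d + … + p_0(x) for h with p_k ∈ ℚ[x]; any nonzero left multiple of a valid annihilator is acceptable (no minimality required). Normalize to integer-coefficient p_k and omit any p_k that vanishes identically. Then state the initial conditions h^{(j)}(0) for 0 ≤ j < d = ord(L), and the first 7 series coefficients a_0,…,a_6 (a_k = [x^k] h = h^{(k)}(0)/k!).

f: a_k = 0, -8, 16, -128/3, 128, -2048/5, 4096/3, …
h₀=f(r): pull back L_f along r ⇒ L₀.
L = (12 + 40·x)·Dx + (1 + 12·x + 20·x^2)·Dx^2  (order 2).
h: a_k = 0, -16, 96, -1984/3, 4992, -199936/5, 333312, …
ICs: h(0) = 0, h′(0) = -16.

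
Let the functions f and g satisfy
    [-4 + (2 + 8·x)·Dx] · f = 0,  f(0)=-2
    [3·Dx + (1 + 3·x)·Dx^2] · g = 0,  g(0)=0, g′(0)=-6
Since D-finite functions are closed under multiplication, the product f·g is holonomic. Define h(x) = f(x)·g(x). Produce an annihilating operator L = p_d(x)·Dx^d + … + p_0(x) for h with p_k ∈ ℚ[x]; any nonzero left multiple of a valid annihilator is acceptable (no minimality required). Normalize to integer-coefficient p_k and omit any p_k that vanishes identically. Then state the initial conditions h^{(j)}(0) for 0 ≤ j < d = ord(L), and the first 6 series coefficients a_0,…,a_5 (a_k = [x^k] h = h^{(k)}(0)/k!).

f: a_k = -2, -4, 4, -8, 20, -56, …
g: a_k = 0, -6, 9, -18, 81/2, -486/5, …
Product ⇒ symmetric product L₀, ord ≤ 2.
L = (6 + 12·x) + (-1 - 4·x)·Dx + (1 + 11·x + 40·x^2 + 48·x^3)·Dx^2  (order 2).
h: a_k = 0, 12, 6, -24, 75, -1158/5, …
ICs: h(0) = 0, h′(0) = 12.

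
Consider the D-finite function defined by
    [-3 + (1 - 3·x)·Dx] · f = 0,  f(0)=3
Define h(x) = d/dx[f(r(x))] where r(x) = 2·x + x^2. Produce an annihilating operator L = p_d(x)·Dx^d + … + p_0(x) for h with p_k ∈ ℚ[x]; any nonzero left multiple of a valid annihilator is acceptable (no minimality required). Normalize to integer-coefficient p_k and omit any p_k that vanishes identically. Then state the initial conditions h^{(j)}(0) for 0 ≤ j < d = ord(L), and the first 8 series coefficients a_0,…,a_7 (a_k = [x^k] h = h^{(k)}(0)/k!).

f: a_k = 3, 9, 27, 81, 243, 729, 2187, 6561, …
Substitute x→r, Dx→(1/r')Dx; clear ⇒ L₀.
h₀' ⇒ L via d/dx closure of L₀.
L = (13 + 18·x + 9·x^2) + (-1 + 5·x + 9·x^2 + 3·x^3)·Dx  (order 1).
h: a_k = 18, 234, 2268, 19548, 157950, 1225206, 9239832, 68259672, …
ICs: h(0) = 18.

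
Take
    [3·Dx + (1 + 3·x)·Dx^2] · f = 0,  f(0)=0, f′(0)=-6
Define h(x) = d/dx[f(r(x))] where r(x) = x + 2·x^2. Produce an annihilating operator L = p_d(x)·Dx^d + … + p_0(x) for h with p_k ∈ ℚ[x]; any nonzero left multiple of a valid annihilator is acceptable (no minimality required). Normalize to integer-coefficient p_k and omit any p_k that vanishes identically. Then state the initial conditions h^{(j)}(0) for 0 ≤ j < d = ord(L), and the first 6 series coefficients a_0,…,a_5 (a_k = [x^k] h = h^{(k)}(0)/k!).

f: a_k = 0, -6, 9, -18, 81/2, -486/5, …
f∘r: x↦r, Dx↦Dx/r' in L_f ⇒ L₀.
h=h₀': d/dx-closure on L₀ ⇒ L.
L = (-1 + 12·x + 24·x^2) + (1 + 7·x + 18·x^2 + 24·x^3)·Dx  (order 1).
h: a_k = -6, -6, 54, -126, 54, 594, …
ICs: h(0) = -6.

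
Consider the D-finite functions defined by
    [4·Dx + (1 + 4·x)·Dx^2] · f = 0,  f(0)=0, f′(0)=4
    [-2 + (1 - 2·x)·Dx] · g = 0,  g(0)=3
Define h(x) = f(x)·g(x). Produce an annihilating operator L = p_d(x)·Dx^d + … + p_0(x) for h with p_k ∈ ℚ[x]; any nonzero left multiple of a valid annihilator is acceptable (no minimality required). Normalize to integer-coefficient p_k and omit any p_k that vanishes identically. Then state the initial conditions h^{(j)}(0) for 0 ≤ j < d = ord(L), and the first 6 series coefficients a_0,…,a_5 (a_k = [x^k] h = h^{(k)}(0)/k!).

L = 8 + 24·x·Dx + (-1 - 2·x + 8·x^2)·Dx^2  (order 2).
h: a_k = 0, 12, 0, 64, -64, 2432/5, …
ICs: h(0) = 0, h′(0) = 12.

f: a_k = 0, 4, -8, 64/3, -64, 1024/5, …
g: a_k = 3, 6, 12, 24, 48, 96, …
L₀ := L_f ⊗_s L_g (sym. prod.), ord ≤ 2.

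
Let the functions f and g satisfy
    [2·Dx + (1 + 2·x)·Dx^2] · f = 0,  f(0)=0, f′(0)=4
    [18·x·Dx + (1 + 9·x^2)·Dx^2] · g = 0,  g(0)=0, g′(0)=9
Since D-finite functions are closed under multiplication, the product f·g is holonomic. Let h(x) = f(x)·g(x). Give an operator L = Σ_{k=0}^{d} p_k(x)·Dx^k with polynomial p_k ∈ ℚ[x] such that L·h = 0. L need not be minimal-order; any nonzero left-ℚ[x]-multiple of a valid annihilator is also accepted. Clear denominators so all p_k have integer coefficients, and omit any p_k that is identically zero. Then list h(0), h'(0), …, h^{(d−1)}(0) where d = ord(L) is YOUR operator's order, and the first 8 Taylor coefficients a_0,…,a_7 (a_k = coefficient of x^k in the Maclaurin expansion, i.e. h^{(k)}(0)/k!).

f: a_k = 0, 4, -4, 16/3, -8, 64/5, -64/3, 256/7, …
g: a_k = 0, 9, 0, -27, 0, 729/5, 0, -6561/7, …
h₀=f·g: eliminate ⇒ L₀, order ≤ 2·2.
L = (792 + 3024·x + 22680·x^2 + 102384·x^3 + 174960·x^4 + 151632·x^5 + 104976·x^7)·Dx + (332 + 4752·x + 28908·x^2 + 127008·x^3 + 351216·x^4 + 542376·x^5 + 408240·x^6 + 157464·x^7 + 367416·x^8)·Dx^2 + (44 + 916·x + 6696·x^2 + 27252·x^3 + 85860·x^4 + 193428·x^5 + 279936·x^6 + 224532·x^7 + 157464·x^8 + 209952·x^9)·Dx^3 + (10 + 76·x + 418·x^2 + 1728·x^3 + 5391·x^4 + 12960·x^5 + 24948·x^6 + 34992·x^7 + 29889·x^8 + 26244·x^9 + 26244·x^10)·Dx^4  (order 4).
h: a_k = 0, 0, 36, -36, -60, 36, 2772/5, -2796/5, …
ICs: h(0) = 0, h′(0) = 0, h′′(0) = 72, h′′′(0) = -216.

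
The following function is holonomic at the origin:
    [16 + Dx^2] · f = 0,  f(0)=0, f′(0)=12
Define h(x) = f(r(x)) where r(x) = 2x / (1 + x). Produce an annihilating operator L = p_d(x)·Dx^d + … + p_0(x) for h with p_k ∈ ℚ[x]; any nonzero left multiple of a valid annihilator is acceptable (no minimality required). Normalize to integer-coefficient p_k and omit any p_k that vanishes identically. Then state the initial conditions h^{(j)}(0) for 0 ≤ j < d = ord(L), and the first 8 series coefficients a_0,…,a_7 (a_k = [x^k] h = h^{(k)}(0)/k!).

f: a_k = 0, 12, 0, -32, 0, 128/5, 0, -1024/105, …
h₀=f(r): pull back L_f along r ⇒ L₀.
L = 64 + (2 + 6·x + 6·x^2 + 2·x^3)·Dx + (1 + 4·x + 6·x^2 + 4·x^3 + x^4)·Dx^2  (order 2).
h: a_k = 0, 24, -24, -232, 744, -3464/5, -1560, 758488/105, …
ICs: h(0) = 0, h′(0) = 24.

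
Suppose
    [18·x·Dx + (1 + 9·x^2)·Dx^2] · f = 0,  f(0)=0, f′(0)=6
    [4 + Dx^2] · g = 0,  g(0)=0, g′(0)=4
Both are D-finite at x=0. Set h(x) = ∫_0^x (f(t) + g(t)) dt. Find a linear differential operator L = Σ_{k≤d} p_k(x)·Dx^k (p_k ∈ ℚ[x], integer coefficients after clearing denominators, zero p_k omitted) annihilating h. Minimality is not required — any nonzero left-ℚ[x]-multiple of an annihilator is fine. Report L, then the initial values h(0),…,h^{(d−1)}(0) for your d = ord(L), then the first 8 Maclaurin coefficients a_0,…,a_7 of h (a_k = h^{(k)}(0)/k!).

L = (-3744·x + 37584·x^3 + 11664·x^5)·Dx^2 + (-28 + 864·x^2 + 10692·x^4 + 5832·x^6)·Dx^3 + (-936·x + 9396·x^3 + 2916·x^5)·Dx^4 + (-7 + 216·x^2 + 2673·x^4 + 1458·x^6)·Dx^5  (order 5).
h: a_k = 0, 0, 5, 0, -31/6, 0, 733/45, 0, …
ICs: h(0) = 0, h′(0) = 0, h′′(0) = 10, h′′′(0) = 0, h′′′′(0) = -124.

f: a_k = 0, 6, 0, -18, 0, 486/5, 0, -4374/7, …
g: a_k = 0, 4, 0, -8/3, 0, 8/15, 0, -16/315, …
Weyl lclm of L_f,L_g ⇒ L₀ (ord ≤ 4).
∫: right-multiply L₀ by Dx.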